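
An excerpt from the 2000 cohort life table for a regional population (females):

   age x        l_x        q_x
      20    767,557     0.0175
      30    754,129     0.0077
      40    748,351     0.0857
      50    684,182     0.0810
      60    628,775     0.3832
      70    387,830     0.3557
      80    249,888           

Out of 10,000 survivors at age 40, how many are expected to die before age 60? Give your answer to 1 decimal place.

The relevant probability is 1 − 628,775/748,351 = 0.159786.
Expected number = 10,000 × 0.159786 = 1597.9.

1597.9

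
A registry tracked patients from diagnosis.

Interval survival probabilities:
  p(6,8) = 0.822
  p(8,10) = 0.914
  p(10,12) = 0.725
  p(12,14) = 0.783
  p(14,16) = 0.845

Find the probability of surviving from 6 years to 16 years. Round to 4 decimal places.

P(survive 6→16) = 0.822 × 0.914 × 0.725 × 0.783 × 0.845.
= 0.360391.

0.3604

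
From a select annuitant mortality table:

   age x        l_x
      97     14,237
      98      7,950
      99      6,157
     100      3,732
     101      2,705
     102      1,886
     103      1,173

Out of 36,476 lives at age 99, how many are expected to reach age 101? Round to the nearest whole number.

16025

The relevant probability is 2,705/6,157 = 0.439337.
Expected number = 36,476 × 0.439337 = 16025.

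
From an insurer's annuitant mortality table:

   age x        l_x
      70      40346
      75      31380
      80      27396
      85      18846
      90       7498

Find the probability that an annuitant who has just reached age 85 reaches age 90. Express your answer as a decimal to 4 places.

0.3979

We want 5p85 = l_90/l_85.
The conditional survival probability is l_90/l_85 = 7498/18846 = 0.397856.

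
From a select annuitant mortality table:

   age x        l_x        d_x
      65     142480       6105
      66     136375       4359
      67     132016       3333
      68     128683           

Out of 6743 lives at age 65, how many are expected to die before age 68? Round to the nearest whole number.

The relevant probability is 1 − 128683/142480 = 0.096835.
Expected number = 6743 × 0.096835 = 653.

653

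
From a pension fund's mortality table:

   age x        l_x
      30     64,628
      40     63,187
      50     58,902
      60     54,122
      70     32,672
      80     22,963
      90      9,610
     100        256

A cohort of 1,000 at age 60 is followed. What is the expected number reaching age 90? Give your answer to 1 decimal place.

177.6

The relevant probability is 9,610/54,122 = 0.177562.
Expected number = 1,000 × 0.177562 = 177.6.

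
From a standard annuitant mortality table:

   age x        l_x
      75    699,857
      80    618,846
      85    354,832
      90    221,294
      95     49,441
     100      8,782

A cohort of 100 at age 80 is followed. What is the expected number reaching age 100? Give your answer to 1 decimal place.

The relevant probability is 8,782/618,846 = 0.014191.
Expected number = 100 × 0.014191 = 1.4.

1.4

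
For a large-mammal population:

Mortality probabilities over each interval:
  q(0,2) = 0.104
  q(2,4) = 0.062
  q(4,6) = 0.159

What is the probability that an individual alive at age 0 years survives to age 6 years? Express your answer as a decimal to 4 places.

The overall survival probability is (1 − 0.104) × (1 − 0.062) × (1 − 0.159).
= 0.896 × 0.938 × 0.841 = 0.706817.

0.7068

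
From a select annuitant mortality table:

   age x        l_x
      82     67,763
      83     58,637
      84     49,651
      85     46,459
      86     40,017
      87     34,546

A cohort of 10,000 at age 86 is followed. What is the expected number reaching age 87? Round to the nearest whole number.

The relevant probability is 34,546/40,017 = 0.863283.
Expected number = 10,000 × 0.863283 = 8633.

8633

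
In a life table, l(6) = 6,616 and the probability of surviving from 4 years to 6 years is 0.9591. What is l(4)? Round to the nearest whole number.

l(4) = l(6) / p = 6,616 / 0.9591 = 6898.

6898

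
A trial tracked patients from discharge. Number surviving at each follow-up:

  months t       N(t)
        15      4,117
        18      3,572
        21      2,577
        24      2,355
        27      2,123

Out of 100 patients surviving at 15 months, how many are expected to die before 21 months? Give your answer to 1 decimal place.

37.4

The relevant probability is 1 − 2,577/4,117 = 0.374059.
Expected number = 100 × 0.374059 = 37.4.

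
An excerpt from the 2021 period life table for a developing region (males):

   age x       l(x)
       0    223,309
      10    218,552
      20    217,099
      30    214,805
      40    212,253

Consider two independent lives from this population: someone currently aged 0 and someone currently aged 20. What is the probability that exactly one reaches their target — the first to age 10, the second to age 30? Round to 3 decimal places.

p₁ = l(10)/l(0) = 218,552/223,309 = 0.978698; p₂ = l(30)/l(20) = 214,805/217,099 = 0.989433.
P(exactly one) = p₁(1−p₂) + (1−p₁)p₂ = 0.010342 + 0.021077 = 0.031419.

0.031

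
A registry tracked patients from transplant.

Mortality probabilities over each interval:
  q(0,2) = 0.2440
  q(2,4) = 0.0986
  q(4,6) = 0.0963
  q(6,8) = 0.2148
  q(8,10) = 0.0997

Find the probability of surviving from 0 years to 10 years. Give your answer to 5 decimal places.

Survival from 0 to 10 is the product of surviving each interval: (1 − 0.2440) × (1 − 0.0986) × (1 − 0.0963) × (1 − 0.2148) × (1 − 0.0997).
= 0.7560 × 0.9014 × 0.9037 × 0.7852 × 0.9003 = 0.435343.

0.43534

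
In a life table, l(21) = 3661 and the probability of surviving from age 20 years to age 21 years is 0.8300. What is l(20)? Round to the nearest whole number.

l(20) = l(21) / p = 3661 / 0.8300 = 4411.

4411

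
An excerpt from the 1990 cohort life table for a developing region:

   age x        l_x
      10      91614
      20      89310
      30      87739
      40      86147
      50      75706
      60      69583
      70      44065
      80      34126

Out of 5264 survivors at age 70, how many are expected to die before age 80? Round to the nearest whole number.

1187

The relevant probability is 1 − 34126/44065 = 0.225553.
Expected number = 5264 × 0.225553 = 1187.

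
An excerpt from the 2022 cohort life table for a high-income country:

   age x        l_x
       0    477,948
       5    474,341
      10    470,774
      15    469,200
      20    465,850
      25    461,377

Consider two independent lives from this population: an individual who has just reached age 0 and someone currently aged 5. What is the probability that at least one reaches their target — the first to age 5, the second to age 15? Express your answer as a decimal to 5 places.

0.99992

p₁ = l_5/l_0 = 474,341/477,948 = 0.992453; p₂ = l_15/l_5 = 469,200/474,341 = 0.989162.
P(at least one) = 1 − (1−p₁)(1−p₂) = 1 − 0.007547 × 0.010838 = 0.999918.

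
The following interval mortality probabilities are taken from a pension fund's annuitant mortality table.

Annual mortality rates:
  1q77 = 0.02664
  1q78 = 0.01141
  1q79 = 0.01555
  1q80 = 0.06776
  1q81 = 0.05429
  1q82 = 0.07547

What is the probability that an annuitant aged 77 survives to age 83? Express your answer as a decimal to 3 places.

The overall survival probability is (1 − 0.02664) × (1 − 0.01141) × (1 − 0.01555) × (1 − 0.06776) × (1 − 0.05429) × (1 − 0.07547).
= 0.97336 × 0.98859 × 0.98445 × 0.93224 × 0.94571 × 0.92453 = 0.772129.

0.772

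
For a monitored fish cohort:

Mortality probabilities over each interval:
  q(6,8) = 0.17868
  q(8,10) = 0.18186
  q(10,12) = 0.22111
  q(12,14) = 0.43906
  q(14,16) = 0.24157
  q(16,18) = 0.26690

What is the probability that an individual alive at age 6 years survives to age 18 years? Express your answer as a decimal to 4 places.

The overall survival probability is (1 − 0.17868) × (1 − 0.18186) × (1 − 0.22111) × (1 − 0.43906) × (1 − 0.24157) × (1 − 0.26690).
= 0.82132 × 0.81814 × 0.77889 × 0.56094 × 0.75843 × 0.73310 = 0.163234.

0.1632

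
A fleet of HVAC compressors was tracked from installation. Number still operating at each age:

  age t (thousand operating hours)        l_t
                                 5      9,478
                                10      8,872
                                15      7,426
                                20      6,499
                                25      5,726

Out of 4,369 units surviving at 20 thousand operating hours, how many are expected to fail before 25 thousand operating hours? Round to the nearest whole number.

520

The relevant probability is 1 − 5,726/6,499 = 0.118941.
Expected number = 4,369 × 0.118941 = 520.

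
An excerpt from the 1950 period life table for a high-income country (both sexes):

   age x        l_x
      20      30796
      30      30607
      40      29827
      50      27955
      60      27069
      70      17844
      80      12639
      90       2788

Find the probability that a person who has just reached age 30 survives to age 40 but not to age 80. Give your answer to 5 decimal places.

0.56157

We want 10|40q30 = (l_40 − l_80)/l_30.
This is the probability of reaching 40 but not 80, conditional on being alive at 30: (l_40 − l_80) / l_30.
= (29827 − 12639) / 30607 = 17188 / 30607 = 0.561571.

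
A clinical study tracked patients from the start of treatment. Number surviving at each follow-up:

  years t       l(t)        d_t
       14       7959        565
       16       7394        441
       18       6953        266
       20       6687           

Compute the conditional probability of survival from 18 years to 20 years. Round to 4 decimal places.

0.9617

The conditional survival probability is l(20)/l(18) = 6687/6953 = 0.961743.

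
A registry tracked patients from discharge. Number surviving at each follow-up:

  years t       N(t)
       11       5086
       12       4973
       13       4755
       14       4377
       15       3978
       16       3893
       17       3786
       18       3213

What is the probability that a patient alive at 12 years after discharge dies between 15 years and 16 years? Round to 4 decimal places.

0.0171

This is the probability of reaching 15 but not 16, conditional on being alive at 12: (N(15) − N(16)) / N(12).
= (3978 − 3893) / 4973 = 85 / 4973 = 0.017092.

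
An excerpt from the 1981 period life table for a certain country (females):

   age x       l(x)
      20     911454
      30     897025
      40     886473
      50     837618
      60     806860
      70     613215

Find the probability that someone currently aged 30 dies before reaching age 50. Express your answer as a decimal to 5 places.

P(die before 50 | alive at 30) = 1 − l(50)/l(30) = 1 − 837618/897025 = (59407)/897025 = 0.066227.

0.06623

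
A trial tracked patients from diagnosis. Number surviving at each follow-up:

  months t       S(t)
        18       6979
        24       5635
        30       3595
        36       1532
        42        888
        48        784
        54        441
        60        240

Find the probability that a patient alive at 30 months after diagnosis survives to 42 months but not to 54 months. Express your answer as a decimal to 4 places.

This is the probability of reaching 42 but not 54, conditional on being alive at 30: (S(42) − S(54)) / S(30).
= (888 − 441) / 3595 = 447 / 3595 = 0.124339.

0.1243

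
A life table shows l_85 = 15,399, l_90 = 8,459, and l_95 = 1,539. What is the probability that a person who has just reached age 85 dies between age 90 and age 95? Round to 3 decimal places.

This is the probability of reaching 90 but not 95, conditional on being alive at 85: (l_90 − l_95) / l_85.
= (8,459 − 1,539) / 15,399 = 6,920 / 15,399 = 0.449380.

0.449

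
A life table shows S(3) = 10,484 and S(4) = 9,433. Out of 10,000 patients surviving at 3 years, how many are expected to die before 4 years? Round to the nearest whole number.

1002

The relevant probability is 1 − 9,433/10,484 = 0.100248.
Expected number = 10,000 × 0.100248 = 1002.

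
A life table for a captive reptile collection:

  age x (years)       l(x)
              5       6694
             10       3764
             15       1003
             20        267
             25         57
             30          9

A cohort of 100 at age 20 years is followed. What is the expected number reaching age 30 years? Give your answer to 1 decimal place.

3.4

The relevant probability is 9/267 = 0.033708.
Expected number = 100 × 0.033708 = 3.4.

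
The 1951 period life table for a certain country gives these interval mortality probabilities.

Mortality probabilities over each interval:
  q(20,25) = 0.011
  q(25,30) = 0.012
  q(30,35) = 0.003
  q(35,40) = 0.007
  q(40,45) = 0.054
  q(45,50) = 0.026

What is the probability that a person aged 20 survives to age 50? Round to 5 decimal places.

0.89135

P(survive 20→50) = (1 − 0.011) × (1 − 0.012) × (1 − 0.003) × (1 − 0.007) × (1 − 0.054) × (1 − 0.026).
= 0.989 × 0.988 × 0.997 × 0.993 × 0.946 × 0.974 = 0.891349.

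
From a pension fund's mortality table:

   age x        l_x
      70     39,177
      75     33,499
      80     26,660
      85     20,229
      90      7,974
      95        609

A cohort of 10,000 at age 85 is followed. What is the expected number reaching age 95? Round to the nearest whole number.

301

The relevant probability is 609/20,229 = 0.030105.
Expected number = 10,000 × 0.030105 = 301.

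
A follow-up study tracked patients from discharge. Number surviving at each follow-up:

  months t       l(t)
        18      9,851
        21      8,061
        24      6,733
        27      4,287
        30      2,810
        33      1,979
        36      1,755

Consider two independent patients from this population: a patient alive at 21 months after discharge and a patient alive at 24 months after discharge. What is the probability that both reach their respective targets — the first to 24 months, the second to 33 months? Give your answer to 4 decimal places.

p₁ = l(24)/l(21) = 6,733/8,061 = 0.835256; p₂ = l(33)/l(24) = 1,979/6,733 = 0.293925.
P(both) = p₁ × p₂ = 0.835256 × 0.293925 = 0.245503.

0.2455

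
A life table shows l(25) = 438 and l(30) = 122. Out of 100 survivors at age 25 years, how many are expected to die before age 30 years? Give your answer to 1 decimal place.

72.1

The relevant probability is 1 − 122/438 = 0.721461.
Expected number = 100 × 0.721461 = 72.1.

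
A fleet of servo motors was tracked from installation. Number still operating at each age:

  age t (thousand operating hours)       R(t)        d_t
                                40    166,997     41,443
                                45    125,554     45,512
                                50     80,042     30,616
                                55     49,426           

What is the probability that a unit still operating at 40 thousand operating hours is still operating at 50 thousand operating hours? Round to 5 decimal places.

The conditional survival probability is R(50)/R(40) = 80,042/166,997 = 0.479302.

0.47930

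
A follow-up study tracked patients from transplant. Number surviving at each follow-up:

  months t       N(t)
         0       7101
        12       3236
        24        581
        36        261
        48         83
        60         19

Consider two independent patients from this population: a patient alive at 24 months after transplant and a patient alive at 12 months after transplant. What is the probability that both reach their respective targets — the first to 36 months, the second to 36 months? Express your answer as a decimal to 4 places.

0.0362

p₁ = N(36)/N(24) = 261/581 = 0.449225; p₂ = N(36)/N(12) = 261/3236 = 0.080655.
P(both) = p₁ × p₂ = 0.449225 × 0.080655 = 0.036232.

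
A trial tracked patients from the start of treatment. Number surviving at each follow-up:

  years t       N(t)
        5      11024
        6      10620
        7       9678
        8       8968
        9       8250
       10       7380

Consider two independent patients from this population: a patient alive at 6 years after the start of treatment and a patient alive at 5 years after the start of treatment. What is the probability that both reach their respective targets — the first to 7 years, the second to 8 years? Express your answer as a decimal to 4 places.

p₁ = N(7)/N(6) = 9678/10620 = 0.911299; p₂ = N(8)/N(5) = 8968/11024 = 0.813498.
P(both) = p₁ × p₂ = 0.911299 × 0.813498 = 0.741340.

0.7413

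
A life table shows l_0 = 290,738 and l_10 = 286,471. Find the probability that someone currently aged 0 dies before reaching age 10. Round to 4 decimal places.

0.0147

P(die before 10 | alive at 0) = 1 − l_10/l_0 = 1 − 286,471/290,738 = (4,267)/290,738 = 0.014676.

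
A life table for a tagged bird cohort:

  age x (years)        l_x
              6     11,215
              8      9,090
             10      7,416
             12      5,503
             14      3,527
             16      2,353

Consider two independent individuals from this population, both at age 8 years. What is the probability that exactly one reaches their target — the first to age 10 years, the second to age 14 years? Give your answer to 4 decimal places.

0.5707

p₁ = l_10/l_8 = 7,416/9,090 = 0.815842; p₂ = l_14/l_8 = 3,527/9,090 = 0.388009.
P(exactly one) = p₁(1−p₂) + (1−p₁)p₂ = 0.499288 + 0.071455 = 0.570743.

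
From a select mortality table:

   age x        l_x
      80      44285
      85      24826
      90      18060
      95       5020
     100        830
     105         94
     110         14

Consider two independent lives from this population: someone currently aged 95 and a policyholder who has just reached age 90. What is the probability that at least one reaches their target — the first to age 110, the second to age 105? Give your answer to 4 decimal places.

0.0080

p₁ = l_110/l_95 = 14/5020 = 0.002789; p₂ = l_105/l_90 = 94/18060 = 0.005205.
P(at least one) = 1 − (1−p₁)(1−p₂) = 1 − 0.997211 × 0.994795 = 0.007979.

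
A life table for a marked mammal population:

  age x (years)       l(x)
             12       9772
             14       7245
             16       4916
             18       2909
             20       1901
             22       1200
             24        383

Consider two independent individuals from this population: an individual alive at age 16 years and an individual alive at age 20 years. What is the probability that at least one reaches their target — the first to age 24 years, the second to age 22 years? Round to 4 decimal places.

p₁ = l(24)/l(16) = 383/4916 = 0.077909; p₂ = l(22)/l(20) = 1200/1901 = 0.631247.
P(at least one) = 1 − (1−p₁)(1−p₂) = 1 − 0.922091 × 0.368753 = 0.659976.

0.6600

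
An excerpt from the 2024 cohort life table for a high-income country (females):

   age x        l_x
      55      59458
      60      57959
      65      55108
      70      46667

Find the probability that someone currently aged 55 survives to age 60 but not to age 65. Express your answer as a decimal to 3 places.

0.048

This is the probability of reaching 60 but not 65, conditional on being alive at 55: (l_60 − l_65) / l_55.
= (57959 − 55108) / 59458 = 2851 / 59458 = 0.047950.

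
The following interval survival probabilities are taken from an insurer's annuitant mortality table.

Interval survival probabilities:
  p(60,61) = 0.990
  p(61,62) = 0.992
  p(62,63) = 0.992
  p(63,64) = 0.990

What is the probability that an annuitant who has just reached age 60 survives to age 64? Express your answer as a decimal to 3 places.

P(survive 60→64) = 0.990 × 0.992 × 0.992 × 0.990.
= 0.964481.

0.964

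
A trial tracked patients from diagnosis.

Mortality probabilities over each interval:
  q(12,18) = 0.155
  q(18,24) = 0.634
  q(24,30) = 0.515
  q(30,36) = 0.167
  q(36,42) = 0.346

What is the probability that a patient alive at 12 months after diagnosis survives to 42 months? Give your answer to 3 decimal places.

Survival from 12 to 42 is the product of surviving each interval: (1 − 0.155) × (1 − 0.634) × (1 − 0.515) × (1 − 0.167) × (1 − 0.346).
= 0.845 × 0.366 × 0.485 × 0.833 × 0.654 = 0.081715.

0.082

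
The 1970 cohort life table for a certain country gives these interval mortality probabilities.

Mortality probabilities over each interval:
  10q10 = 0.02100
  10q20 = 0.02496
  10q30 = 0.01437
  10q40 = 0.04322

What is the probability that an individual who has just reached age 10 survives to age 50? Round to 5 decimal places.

The overall survival probability is (1 − 0.02100) × (1 − 0.02496) × (1 − 0.01437) × (1 − 0.04322).
= 0.97900 × 0.97504 × 0.98563 × 0.95678 = 0.900184.

0.90018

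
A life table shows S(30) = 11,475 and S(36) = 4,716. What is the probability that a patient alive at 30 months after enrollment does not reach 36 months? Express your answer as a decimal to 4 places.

0.5890

P(die before 36 | alive at 30) = 1 − S(36)/S(30) = 1 − 4,716/11,475 = (6,759)/11,475 = 0.589020.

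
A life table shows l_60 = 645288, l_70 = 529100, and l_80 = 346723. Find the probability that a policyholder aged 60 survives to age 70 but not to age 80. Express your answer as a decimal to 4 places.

We want 10|10q60 = (l_70 − l_80)/l_60.
This is the probability of reaching 70 but not 80, conditional on being alive at 60: (l_70 − l_80) / l_60.
= (529100 − 346723) / 645288 = 182377 / 645288 = 0.282629.

0.2826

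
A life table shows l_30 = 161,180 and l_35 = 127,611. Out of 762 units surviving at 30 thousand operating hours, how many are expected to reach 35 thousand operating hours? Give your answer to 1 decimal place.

603.3

The relevant probability is 127,611/161,180 = 0.791730.
Expected number = 762 × 0.791730 = 603.3.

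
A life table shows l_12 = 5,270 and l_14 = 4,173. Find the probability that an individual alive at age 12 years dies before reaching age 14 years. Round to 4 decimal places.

P(die before 14 | alive at 12) = 1 − l_14/l_12 = 1 − 4,173/5,270 = (1,097)/5,270 = 0.208159.

0.2082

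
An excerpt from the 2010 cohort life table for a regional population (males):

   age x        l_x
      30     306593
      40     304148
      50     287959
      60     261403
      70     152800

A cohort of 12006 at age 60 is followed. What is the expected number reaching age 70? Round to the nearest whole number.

7018

The relevant probability is 152800/261403 = 0.584538.
Expected number = 12006 × 0.584538 = 7018.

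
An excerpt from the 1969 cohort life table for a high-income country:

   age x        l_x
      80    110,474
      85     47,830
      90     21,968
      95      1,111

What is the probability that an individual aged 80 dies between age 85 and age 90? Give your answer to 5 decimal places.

This is the probability of reaching 85 but not 90, conditional on being alive at 80: (l_85 − l_90) / l_80.
= (47,830 − 21,968) / 110,474 = 25,862 / 110,474 = 0.234100.

0.23410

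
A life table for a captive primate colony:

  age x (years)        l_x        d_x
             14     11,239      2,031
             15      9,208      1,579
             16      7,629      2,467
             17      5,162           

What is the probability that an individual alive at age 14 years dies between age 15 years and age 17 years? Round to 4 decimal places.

0.3600

This is the probability of reaching 15 but not 17, conditional on being alive at 14: (l_15 − l_17) / l_14.
= (9,208 − 5,162) / 11,239 = 4,046 / 11,239 = 0.359996.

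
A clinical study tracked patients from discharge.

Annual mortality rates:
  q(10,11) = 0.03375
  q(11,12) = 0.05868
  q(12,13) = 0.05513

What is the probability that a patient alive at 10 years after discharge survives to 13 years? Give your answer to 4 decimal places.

0.8594

P(survive 10→13) = (1 − 0.03375) × (1 − 0.05868) × (1 − 0.05513).
= 0.96625 × 0.94132 × 0.94487 = 0.859407.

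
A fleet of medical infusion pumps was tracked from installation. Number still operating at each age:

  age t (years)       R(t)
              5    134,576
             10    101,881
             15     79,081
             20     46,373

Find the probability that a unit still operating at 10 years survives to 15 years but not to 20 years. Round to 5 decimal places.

This is the probability of reaching 15 but not 20, conditional on being operational at 10: (R(15) − R(20)) / R(10).
= (79,081 − 46,373) / 101,881 = 32,708 / 101,881 = 0.321041.

0.32104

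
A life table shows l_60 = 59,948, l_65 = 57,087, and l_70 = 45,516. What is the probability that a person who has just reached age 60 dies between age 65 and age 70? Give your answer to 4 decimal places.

0.1930

This is the probability of reaching 65 but not 70, conditional on being alive at 60: (l_65 − l_70) / l_60.
= (57,087 − 45,516) / 59,948 = 11,571 / 59,948 = 0.193017.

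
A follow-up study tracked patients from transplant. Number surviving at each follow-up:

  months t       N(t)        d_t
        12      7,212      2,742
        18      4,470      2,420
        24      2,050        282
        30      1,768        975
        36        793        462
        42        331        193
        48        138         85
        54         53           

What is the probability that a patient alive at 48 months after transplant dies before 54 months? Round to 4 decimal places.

P(die before 54 | alive at 48) = 1 − N(54)/N(48) = 1 − 53/138 = (85)/138 = 0.615942.

0.6159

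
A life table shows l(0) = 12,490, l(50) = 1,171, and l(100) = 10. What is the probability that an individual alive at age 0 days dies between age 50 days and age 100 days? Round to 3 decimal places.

0.093

This is the probability of reaching 50 but not 100, conditional on being alive at 0: (l(50) − l(100)) / l(0).
= (1,171 − 10) / 12,490 = 1,161 / 12,490 = 0.092954.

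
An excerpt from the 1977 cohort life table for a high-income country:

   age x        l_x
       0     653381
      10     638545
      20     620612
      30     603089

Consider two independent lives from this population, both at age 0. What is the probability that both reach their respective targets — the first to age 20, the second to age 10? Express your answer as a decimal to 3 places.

p₁ = l_20/l_0 = 620612/653381 = 0.949847; p₂ = l_10/l_0 = 638545/653381 = 0.977293.
P(both) = p₁ × p₂ = 0.949847 × 0.977293 = 0.928279.

0.928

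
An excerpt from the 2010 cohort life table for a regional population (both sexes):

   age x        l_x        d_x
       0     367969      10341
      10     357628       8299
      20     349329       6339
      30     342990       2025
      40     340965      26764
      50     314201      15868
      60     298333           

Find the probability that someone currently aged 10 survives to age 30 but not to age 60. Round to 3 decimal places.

0.125

We want 20|30q10 = (l_30 − l_60)/l_10.
This is the probability of reaching 30 but not 60, conditional on being alive at 10: (l_30 − l_60) / l_10.
= (342990 − 298333) / 357628 = 44657 / 357628 = 0.124870.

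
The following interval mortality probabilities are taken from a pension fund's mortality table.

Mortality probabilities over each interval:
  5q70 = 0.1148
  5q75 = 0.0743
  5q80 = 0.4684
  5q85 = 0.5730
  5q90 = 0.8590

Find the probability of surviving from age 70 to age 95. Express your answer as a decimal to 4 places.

25p70 = (1 − 0.1148) × (1 − 0.0743) × (1 − 0.4684) × (1 − 0.5730) × (1 − 0.8590).
= 0.8852 × 0.9257 × 0.5316 × 0.4270 × 0.1410 = 0.026227.

0.0262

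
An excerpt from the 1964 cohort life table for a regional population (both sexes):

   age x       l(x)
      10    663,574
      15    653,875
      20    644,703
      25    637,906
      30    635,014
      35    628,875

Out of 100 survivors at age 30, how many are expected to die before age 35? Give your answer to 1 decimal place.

1.0

The relevant probability is 1 − 628,875/635,014 = 0.009668.
Expected number = 100 × 0.009668 = 1.0.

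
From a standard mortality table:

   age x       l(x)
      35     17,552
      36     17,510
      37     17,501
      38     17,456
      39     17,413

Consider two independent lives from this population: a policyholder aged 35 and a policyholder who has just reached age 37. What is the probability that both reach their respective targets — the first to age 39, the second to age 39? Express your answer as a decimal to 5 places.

p₁ = l(39)/l(35) = 17,413/17,552 = 0.992081; p₂ = l(39)/l(37) = 17,413/17,501 = 0.994972.
P(both) = p₁ × p₂ = 0.992081 × 0.994972 = 0.987093.

0.98709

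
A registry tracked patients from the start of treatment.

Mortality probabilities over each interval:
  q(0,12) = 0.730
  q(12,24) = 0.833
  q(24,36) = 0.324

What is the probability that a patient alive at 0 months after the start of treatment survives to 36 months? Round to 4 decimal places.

0.0305

The overall survival probability is (1 − 0.730) × (1 − 0.833) × (1 − 0.324).
= 0.270 × 0.167 × 0.676 = 0.030481.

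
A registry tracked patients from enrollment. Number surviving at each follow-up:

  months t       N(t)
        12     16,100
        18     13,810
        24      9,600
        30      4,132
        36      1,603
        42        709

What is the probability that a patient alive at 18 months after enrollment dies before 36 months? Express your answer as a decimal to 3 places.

P(die before 36 | alive at 18) = 1 − N(36)/N(18) = 1 − 1,603/13,810 = (12,207)/13,810 = 0.883925.

0.884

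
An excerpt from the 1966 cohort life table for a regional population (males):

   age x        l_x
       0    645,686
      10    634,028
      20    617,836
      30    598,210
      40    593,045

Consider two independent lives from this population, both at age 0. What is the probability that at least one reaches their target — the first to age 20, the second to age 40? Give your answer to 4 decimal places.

p₁ = l_20/l_0 = 617,836/645,686 = 0.956868; p₂ = l_40/l_0 = 593,045/645,686 = 0.918473.
P(at least one) = 1 − (1−p₁)(1−p₂) = 1 − 0.043132 × 0.081527 = 0.996484.

0.9965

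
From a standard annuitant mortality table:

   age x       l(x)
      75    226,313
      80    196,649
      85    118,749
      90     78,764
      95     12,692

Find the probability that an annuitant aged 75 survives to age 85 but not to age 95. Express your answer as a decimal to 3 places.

0.469

This is the probability of reaching 85 but not 95, conditional on being alive at 75: (l(85) − l(95)) / l(75).
= (118,749 − 12,692) / 226,313 = 106,057 / 226,313 = 0.468630.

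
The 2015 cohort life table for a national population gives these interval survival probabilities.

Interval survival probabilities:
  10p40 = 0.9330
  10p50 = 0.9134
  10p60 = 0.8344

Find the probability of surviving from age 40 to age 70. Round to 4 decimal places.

0.7111

Survival from 40 to 70 is the product of surviving each interval: 0.9330 × 0.9134 × 0.8344.
= 0.711078.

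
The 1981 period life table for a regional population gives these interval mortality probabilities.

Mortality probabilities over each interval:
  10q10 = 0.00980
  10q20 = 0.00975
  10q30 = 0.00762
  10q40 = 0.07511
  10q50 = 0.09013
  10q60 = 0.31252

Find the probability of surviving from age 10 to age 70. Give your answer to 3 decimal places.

60p10 = (1 − 0.00980) × (1 − 0.00975) × (1 − 0.00762) × (1 − 0.07511) × (1 − 0.09013) × (1 − 0.31252).
= 0.99020 × 0.99025 × 0.99238 × 0.92489 × 0.90987 × 0.68748 = 0.562957.

0.563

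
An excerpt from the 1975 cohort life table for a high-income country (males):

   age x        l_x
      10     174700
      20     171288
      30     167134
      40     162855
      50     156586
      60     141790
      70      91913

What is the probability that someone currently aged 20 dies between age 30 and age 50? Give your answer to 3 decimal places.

We want 10|20q20 = (l_30 − l_50)/l_20.
This is the probability of reaching 30 but not 50, conditional on being alive at 20: (l_30 − l_50) / l_20.
= (167134 − 156586) / 171288 = 10548 / 171288 = 0.061580.

0.062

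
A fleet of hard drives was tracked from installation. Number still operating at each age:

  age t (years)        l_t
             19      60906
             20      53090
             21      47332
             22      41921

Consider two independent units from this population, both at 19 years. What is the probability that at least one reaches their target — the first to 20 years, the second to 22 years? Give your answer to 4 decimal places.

0.9600

p₁ = l_20/l_19 = 53090/60906 = 0.871671; p₂ = l_22/l_19 = 41921/60906 = 0.688290.
P(at least one) = 1 − (1−p₁)(1−p₂) = 1 − 0.128329 × 0.311710 = 0.959999.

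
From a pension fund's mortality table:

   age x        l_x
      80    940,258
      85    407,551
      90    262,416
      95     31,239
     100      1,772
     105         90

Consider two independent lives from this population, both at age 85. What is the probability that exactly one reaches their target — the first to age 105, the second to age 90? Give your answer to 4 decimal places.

p₁ = l_105/l_85 = 90/407,551 = 0.000221; p₂ = l_90/l_85 = 262,416/407,551 = 0.643885.
P(exactly one) = p₁(1−p₂) + (1−p₁)p₂ = 0.000079 + 0.643743 = 0.643821.

0.6438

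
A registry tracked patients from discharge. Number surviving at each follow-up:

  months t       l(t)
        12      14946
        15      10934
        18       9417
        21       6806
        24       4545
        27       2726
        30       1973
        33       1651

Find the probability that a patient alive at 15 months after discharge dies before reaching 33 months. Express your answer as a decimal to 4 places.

0.8490

P(die before 33 | alive at 15) = 1 − l(33)/l(15) = 1 − 1651/10934 = (9283)/10934 = 0.849003.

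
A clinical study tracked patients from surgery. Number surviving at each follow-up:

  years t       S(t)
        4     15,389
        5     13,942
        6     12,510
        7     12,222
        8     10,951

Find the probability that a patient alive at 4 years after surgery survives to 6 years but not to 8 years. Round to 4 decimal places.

This is the probability of reaching 6 but not 8, conditional on being alive at 4: (S(6) − S(8)) / S(4).
= (12,510 − 10,951) / 15,389 = 1,559 / 15,389 = 0.101306.

0.1013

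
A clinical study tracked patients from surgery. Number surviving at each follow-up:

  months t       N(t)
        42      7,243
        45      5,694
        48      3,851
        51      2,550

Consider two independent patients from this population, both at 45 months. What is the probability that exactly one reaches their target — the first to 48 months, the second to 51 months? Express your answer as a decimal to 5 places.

0.51839

p₁ = N(48)/N(45) = 3,851/5,694 = 0.676326; p₂ = N(51)/N(45) = 2,550/5,694 = 0.447840.
P(exactly one) = p₁(1−p₂) + (1−p₁)p₂ = 0.373440 + 0.144954 = 0.518394.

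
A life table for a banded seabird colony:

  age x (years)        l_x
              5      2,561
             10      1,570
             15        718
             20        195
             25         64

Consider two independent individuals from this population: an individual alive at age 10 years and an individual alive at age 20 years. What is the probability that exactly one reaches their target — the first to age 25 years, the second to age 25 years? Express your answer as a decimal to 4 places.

p₁ = l_25/l_10 = 64/1,570 = 0.040764; p₂ = l_25/l_20 = 64/195 = 0.328205.
P(exactly one) = p₁(1−p₂) + (1−p₁)p₂ = 0.027385 + 0.314826 = 0.342211.

0.3422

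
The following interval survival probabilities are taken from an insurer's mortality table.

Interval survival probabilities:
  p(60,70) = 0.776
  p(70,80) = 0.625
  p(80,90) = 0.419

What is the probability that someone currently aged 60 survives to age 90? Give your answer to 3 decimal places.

Chaining the interval survival probabilities: 0.776 × 0.625 × 0.419.
= 0.203215.

0.203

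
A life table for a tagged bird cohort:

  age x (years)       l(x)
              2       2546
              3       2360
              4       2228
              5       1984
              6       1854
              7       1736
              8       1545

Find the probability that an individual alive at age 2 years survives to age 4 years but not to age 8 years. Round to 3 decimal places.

0.268

This is the probability of reaching 4 but not 8, conditional on being alive at 2: (l(4) − l(8)) / l(2).
= (2228 − 1545) / 2546 = 683 / 2546 = 0.268264.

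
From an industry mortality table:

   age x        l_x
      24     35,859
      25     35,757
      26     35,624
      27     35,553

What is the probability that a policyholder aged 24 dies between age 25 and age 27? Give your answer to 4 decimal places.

0.0057

This is the probability of reaching 25 but not 27, conditional on being alive at 24: (l_25 − l_27) / l_24.
= (35,757 − 35,553) / 35,859 = 204 / 35,859 = 0.005689.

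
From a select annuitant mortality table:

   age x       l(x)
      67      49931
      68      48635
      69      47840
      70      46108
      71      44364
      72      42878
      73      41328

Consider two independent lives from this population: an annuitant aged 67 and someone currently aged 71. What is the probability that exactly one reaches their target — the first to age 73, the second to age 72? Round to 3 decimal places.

0.194

p₁ = l(73)/l(67) = 41328/49931 = 0.827702; p₂ = l(72)/l(71) = 42878/44364 = 0.966504.
P(exactly one) = p₁(1−p₂) + (1−p₁)p₂ = 0.027725 + 0.166527 = 0.194251.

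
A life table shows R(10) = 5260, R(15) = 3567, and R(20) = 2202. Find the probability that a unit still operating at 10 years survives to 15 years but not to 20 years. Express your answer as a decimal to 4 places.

This is the probability of reaching 15 but not 20, conditional on being operational at 10: (R(15) − R(20)) / R(10).
= (3567 − 2202) / 5260 = 1365 / 5260 = 0.259506.

0.2595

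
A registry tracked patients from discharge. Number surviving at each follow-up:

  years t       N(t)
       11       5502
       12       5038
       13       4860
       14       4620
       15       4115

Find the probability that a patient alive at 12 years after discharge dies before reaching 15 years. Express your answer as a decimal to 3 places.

0.183

P(die before 15 | alive at 12) = 1 − N(15)/N(12) = 1 − 4115/5038 = (923)/5038 = 0.183208.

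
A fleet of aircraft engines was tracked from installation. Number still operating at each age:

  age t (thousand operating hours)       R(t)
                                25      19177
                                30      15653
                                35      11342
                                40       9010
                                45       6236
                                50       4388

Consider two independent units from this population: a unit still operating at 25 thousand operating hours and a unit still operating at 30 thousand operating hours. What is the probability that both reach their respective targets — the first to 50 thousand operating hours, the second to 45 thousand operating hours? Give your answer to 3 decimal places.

p₁ = R(50)/R(25) = 4388/19177 = 0.228816; p₂ = R(45)/R(30) = 6236/15653 = 0.398390.
P(both) = p₁ × p₂ = 0.228816 × 0.398390 = 0.091158.

0.091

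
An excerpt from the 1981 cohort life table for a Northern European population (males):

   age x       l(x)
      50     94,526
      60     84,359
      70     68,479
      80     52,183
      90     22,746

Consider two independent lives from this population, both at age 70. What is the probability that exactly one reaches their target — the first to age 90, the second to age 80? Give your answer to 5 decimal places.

0.58796

p₁ = l(90)/l(70) = 22,746/68,479 = 0.332160; p₂ = l(80)/l(70) = 52,183/68,479 = 0.762029.
P(exactly one) = p₁(1−p₂) + (1−p₁)p₂ = 0.079044 + 0.508913 = 0.587958.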